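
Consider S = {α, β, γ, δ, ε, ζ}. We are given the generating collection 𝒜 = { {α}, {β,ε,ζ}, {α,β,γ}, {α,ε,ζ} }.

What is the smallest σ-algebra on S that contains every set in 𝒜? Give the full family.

Begin from { {}, {α}, {α,β,γ}, {α,ε,ζ}, {β,ε,ζ}, S } (that is, 𝒜 plus ∅ and S).
Round 1: 6 new —
  {α,γ,δ}  = complement {β,ε,ζ}
  {β,γ,δ}  = complement {α,ε,ζ}
  {δ,ε,ζ}  = complement {α,β,γ}
  {α,β,ε,ζ}  = {α,ε,ζ} ∪ {β,ε,ζ}
  {α,β,γ,ε,ζ}  = {α,β,γ} ∪ {α,ε,ζ}
  {β,γ,δ,ε,ζ}  = complement {α}
  [12 total]
Round 2: +7 →
  {δ}  = complement {α,β,γ,ε,ζ}
  {γ,δ}  = complement {α,β,ε,ζ}
  {α,β,γ,δ}  = {α,β,γ} ∪ {β,γ,δ}
  {α,δ,ε,ζ}  = {α,ε,ζ} ∪ {δ,ε,ζ}
  {β,δ,ε,ζ}  = {β,ε,ζ} ∪ {δ,ε,ζ}
  {α,β,δ,ε,ζ}  = {δ,ε,ζ} ∪ {α,β,ε,ζ}
  {α,γ,δ,ε,ζ}  = {α,γ,δ} ∪ {α,ε,ζ}
  [19 total]
Round 3: +7 →
  {β}  = complement {α,γ,δ,ε,ζ}
  {γ}  = complement {α,β,δ,ε,ζ}
  {α,γ}  = complement {β,δ,ε,ζ}
  {α,δ}  = {δ} ∪ {α}
  {β,γ}  = complement {α,δ,ε,ζ}
  {ε,ζ}  = complement {α,β,γ,δ}
  {γ,δ,ε,ζ}  = {γ,δ} ∪ {δ,ε,ζ}
  [26 total]
Round 4 adds 6:
  {α,β}  = complement {γ,δ,ε,ζ}
  {β,δ}  = {β} ∪ {δ}
  {α,β,δ}  = {β} ∪ {α,δ}
  {γ,ε,ζ}  = {ε,ζ} ∪ {γ}
  {α,γ,ε,ζ}  = {ε,ζ} ∪ {α,γ}
  {β,γ,ε,ζ}  = complement {α,δ}
  [32 total]
Round 5 adds nothing — fixpoint reached.

|σ(𝒜)| = 32.  σ(𝒜) = { {}, {α}, {β}, {γ}, {δ}, {α,β}, {α,γ}, {α,δ}, {β,γ}, {β,δ}, {γ,δ}, {ε,ζ}, {α,β,γ}, {α,β,δ}, {α,γ,δ}, {α,ε,ζ}, {β,γ,δ}, {β,ε,ζ}, {γ,ε,ζ}, {δ,ε,ζ}, {α,β,γ,δ}, {α,β,ε,ζ}, {α,γ,ε,ζ}, {α,δ,ε,ζ}, {β,γ,ε,ζ}, {β,δ,ε,ζ}, {γ,δ,ε,ζ}, {α,β,γ,ε,ζ}, {α,β,δ,ε,ζ}, {α,γ,δ,ε,ζ}, {β,γ,δ,ε,ζ}, S }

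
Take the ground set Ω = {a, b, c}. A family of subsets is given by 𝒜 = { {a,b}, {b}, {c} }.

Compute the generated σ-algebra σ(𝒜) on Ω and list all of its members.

σ(𝒜) = { ∅, {a}, {b}, {c}, {a,b}, {a,c}, {b,c}, Ω }

Derivation:
Start: 𝒜 ∪ {∅, Ω} = { ∅, {b}, {c}, {a,b}, Ω }.
Round 1 adds 2:
  {a,c}  = Ω∖{b}
  {b,c}  = {c} ∪ {b}
  [7 total]
Round 2: +1 →
  {a}  = Ω∖{b,c}
  [8 total]
Round 3 adds nothing — fixpoint reached.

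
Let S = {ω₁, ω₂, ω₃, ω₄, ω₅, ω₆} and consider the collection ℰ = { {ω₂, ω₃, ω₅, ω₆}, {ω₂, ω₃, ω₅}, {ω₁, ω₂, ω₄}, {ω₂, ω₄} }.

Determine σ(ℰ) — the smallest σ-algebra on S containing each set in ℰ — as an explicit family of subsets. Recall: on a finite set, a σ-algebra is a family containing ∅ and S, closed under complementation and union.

|σ(ℰ)| = 32.  σ(ℰ) = { {}, {ω₁}, {ω₂}, {ω₄}, {ω₆}, {ω₁, ω₂}, {ω₁, ω₄}, {ω₁, ω₆}, {ω₂, ω₄}, {ω₂, ω₆}, {ω₃, ω₅}, {ω₄, ω₆}, {ω₁, ω₂, ω₄}, {ω₁, ω₂, ω₆}, {ω₁, ω₃, ω₅}, {ω₁, ω₄, ω₆}, {ω₂, ω₃, ω₅}, {ω₂, ω₄, ω₆}, {ω₃, ω₄, ω₅}, {ω₃, ω₅, ω₆}, {ω₁, ω₂, ω₃, ω₅}, {ω₁, ω₂, ω₄, ω₆}, {ω₁, ω₃, ω₄, ω₅}, {ω₁, ω₃, ω₅, ω₆}, {ω₂, ω₃, ω₄, ω₅}, {ω₂, ω₃, ω₅, ω₆}, {ω₃, ω₄, ω₅, ω₆}, {ω₁, ω₂, ω₃, ω₄, ω₅}, {ω₁, ω₂, ω₃, ω₅, ω₆}, {ω₁, ω₃, ω₄, ω₅, ω₆}, {ω₂, ω₃, ω₄, ω₅, ω₆}, S }

Working:
Start: ℰ ∪ {∅, S} = { {}, {ω₂, ω₄}, {ω₁, ω₂, ω₄}, {ω₂, ω₃, ω₅}, {ω₂, ω₃, ω₅, ω₆}, S }.
Step 1: 7 new —
  {ω₁, ω₄}  = S∖{ω₂, ω₃, ω₅, ω₆}
  {ω₁, ω₄, ω₆}  = S∖{ω₂, ω₃, ω₅}
  {ω₃, ω₅, ω₆}  = S∖{ω₁, ω₂, ω₄}
  {ω₁, ω₃, ω₅, ω₆}  = S∖{ω₂, ω₄}
  {ω₂, ω₃, ω₄, ω₅}  = {ω₂, ω₃, ω₅} ∪ {ω₂, ω₄}
  {ω₁, ω₂, ω₃, ω₄, ω₅}  = {ω₂, ω₃, ω₅} ∪ {ω₁, ω₂, ω₄}
  {ω₂, ω₃, ω₄, ω₅, ω₆}  = {ω₂, ω₄} ∪ {ω₂, ω₃, ω₅, ω₆}
  — 13 sets.
Step 2: +6 →
  {ω₁}  = S∖{ω₂, ω₃, ω₄, ω₅, ω₆}
  {ω₆}  = S∖{ω₁, ω₂, ω₃, ω₄, ω₅}
  {ω₁, ω₆}  = S∖{ω₂, ω₃, ω₄, ω₅}
  {ω₁, ω₂, ω₄, ω₆}  = {ω₁, ω₄, ω₆} ∪ {ω₁, ω₂, ω₄}
  {ω₁, ω₂, ω₃, ω₅, ω₆}  = {ω₁, ω₃, ω₅, ω₆} ∪ {ω₂, ω₃, ω₅}
  {ω₁, ω₃, ω₄, ω₅, ω₆}  = {ω₁, ω₃, ω₅, ω₆} ∪ {ω₁, ω₄, ω₆}
  — 19 sets.
Step 3 (5 new):
  {ω₂}  = S∖{ω₁, ω₃, ω₄, ω₅, ω₆}
  {ω₄}  = S∖{ω₁, ω₂, ω₃, ω₅, ω₆}
  {ω₃, ω₅}  = S∖{ω₁, ω₂, ω₄, ω₆}
  {ω₂, ω₄, ω₆}  = {ω₂, ω₄} ∪ {ω₆}
  {ω₁, ω₂, ω₃, ω₅}  = {ω₂, ω₃, ω₅} ∪ {ω₁}
  — 24 sets.
Step 4 adds 8:
  {ω₁, ω₂}  = {ω₁} ∪ {ω₂}
  {ω₂, ω₆}  = {ω₂} ∪ {ω₆}
  {ω₄, ω₆}  = S∖{ω₁, ω₂, ω₃, ω₅}
  {ω₁, ω₂, ω₆}  = {ω₁, ω₆} ∪ {ω₂}
  {ω₁, ω₃, ω₅}  = S∖{ω₂, ω₄, ω₆}
  {ω₃, ω₄, ω₅}  = {ω₄} ∪ {ω₃, ω₅}
  {ω₁, ω₃, ω₄, ω₅}  = {ω₁, ω₄} ∪ {ω₃, ω₅}
  {ω₃, ω₄, ω₅, ω₆}  = {ω₃, ω₅, ω₆} ∪ {ω₄}
  — 32 sets.
Step 5: no new sets; the family is a σ-algebra.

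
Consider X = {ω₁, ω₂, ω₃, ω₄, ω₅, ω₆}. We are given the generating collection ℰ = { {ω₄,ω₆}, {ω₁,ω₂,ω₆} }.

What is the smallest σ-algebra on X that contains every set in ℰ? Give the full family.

σ(ℰ) = { ∅, {ω₄}, {ω₆}, {ω₁,ω₂}, {ω₃,ω₅}, {ω₄,ω₆}, {ω₁,ω₂,ω₄}, {ω₁,ω₂,ω₆}, {ω₃,ω₄,ω₅}, {ω₃,ω₅,ω₆}, {ω₁,ω₂,ω₃,ω₅}, {ω₁,ω₂,ω₄,ω₆}, {ω₃,ω₄,ω₅,ω₆}, {ω₁,ω₂,ω₃,ω₄,ω₅}, {ω₁,ω₂,ω₃,ω₅,ω₆}, X }

Working:
Start: ℰ ∪ {∅, X} = { ∅, {ω₄,ω₆}, {ω₁,ω₂,ω₆}, X }.
Round 1: 3 new —
  {ω₃,ω₄,ω₅}  = complement {ω₁,ω₂,ω₆}
  {ω₁,ω₂,ω₃,ω₅}  = complement {ω₄,ω₆}
  {ω₁,ω₂,ω₄,ω₆}  = {ω₄,ω₆} ∪ {ω₁,ω₂,ω₆}
  |family| = 7
Round 2. New:
  {ω₃,ω₅}  = complement {ω₁,ω₂,ω₄,ω₆}
  {ω₃,ω₄,ω₅,ω₆}  = {ω₃,ω₄,ω₅} ∪ {ω₄,ω₆}
  {ω₁,ω₂,ω₃,ω₄,ω₅}  = {ω₃,ω₄,ω₅} ∪ {ω₁,ω₂,ω₃,ω₅}
  {ω₁,ω₂,ω₃,ω₅,ω₆}  = {ω₁,ω₂,ω₆} ∪ {ω₁,ω₂,ω₃,ω₅}
  |family| = 11
Round 3: +3 →
  {ω₄}  = complement {ω₁,ω₂,ω₃,ω₅,ω₆}
  {ω₆}  = complement {ω₁,ω₂,ω₃,ω₄,ω₅}
  {ω₁,ω₂}  = complement {ω₃,ω₄,ω₅,ω₆}
  |family| = 14
Round 4: +2 →
  {ω₁,ω₂,ω₄}  = {ω₁,ω₂} ∪ {ω₄}
  {ω₃,ω₅,ω₆}  = {ω₃,ω₅} ∪ {ω₆}
  |family| = 16
Round 5: stable.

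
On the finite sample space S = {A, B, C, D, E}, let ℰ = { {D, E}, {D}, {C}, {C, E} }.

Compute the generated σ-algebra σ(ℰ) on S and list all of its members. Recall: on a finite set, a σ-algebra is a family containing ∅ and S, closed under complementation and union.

Begin from { {}, {C}, {D}, {C, E}, {D, E}, S } (that is, ℰ plus ∅ and S).
Round 1: +6 →
  {C, D}  = {C} ∪ {D}
  {A, B, C}  = complement {D, E}
  {A, B, D}  = complement {C, E}
  {C, D, E}  = {D, E} ∪ {C}
  {A, B, C, E}  = complement {D}
  {A, B, D, E}  = complement {C}
  |family| = 12
Round 2: +3 →
  {A, B}  = complement {C, D, E}
  {A, B, E}  = complement {C, D}
  {A, B, C, D}  = {C, D} ∪ {A, B, C}
  |family| = 15
Round 3 (1 new):
  {E}  = complement {A, B, C, D}
  |family| = 16
Round 4 adds nothing — fixpoint reached.

Therefore σ(ℰ) = { {}, {C}, {D}, {E}, {A, B}, {C, D}, {C, E}, {D, E}, {A, B, C}, {A, B, D}, {A, B, E}, {C, D, E}, {A, B, C, D}, {A, B, C, E}, {A, B, D, E}, S } (|σ(ℰ)| = 16).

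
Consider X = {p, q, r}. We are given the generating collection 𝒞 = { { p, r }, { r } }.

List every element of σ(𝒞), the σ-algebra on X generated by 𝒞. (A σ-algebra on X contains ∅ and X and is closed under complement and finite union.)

Answer: σ(𝒞) = { ∅, { p }, { q }, { r }, { p, q }, { p, r }, { q, r }, X }

Derivation:
Initial family (4 sets): { ∅, { r }, { p, r }, X }.
Round 1 adds 2:
  { q }  = ᶜ of { p, r }
  { p, q }  = ᶜ of { r }
  (now 6)
Round 2. New:
  { q, r }  = { r } ∪ { q }
  (now 7)
Round 3 (1 new):
  { p }  = ᶜ of { q, r }
  (now 8)
Round 4 adds nothing — fixpoint reached.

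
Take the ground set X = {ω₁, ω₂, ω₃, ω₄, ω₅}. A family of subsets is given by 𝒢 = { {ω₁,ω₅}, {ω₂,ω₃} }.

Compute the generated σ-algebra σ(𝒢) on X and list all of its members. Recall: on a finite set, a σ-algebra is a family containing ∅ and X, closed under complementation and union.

Begin from { {}, {ω₁,ω₅}, {ω₂,ω₃}, X } (that is, 𝒢 plus ∅ and X).
Round 1. New:
  {ω₁,ω₄,ω₅}  = {ω₂,ω₃}ᶜ
  {ω₂,ω₃,ω₄}  = {ω₁,ω₅}ᶜ
  {ω₁,ω₂,ω₃,ω₅}  = {ω₂,ω₃} ∪ {ω₁,ω₅}
  (now 7)
Round 2 (1 new):
  {ω₄}  = {ω₁,ω₂,ω₃,ω₅}ᶜ
  (now 8)
Round 3: closed — nothing new.

Hence σ(𝒢) has 8 members: { {}, {ω₄}, {ω₁,ω₅}, {ω₂,ω₃}, {ω₁,ω₄,ω₅}, {ω₂,ω₃,ω₄}, {ω₁,ω₂,ω₃,ω₅}, X }.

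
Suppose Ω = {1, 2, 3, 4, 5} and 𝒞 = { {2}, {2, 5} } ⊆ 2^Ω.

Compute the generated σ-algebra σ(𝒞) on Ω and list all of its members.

σ(𝒞) = { {}, {2}, {5}, {2, 5}, {1, 3, 4}, {1, 2, 3, 4}, {1, 3, 4, 5}, Ω }

Working:
Begin from { {}, {2}, {2, 5}, Ω } (that is, 𝒞 plus ∅ and Ω).
Round 1: +2 →
  {1, 3, 4}  = Ω∖{2, 5}
  {1, 3, 4, 5}  = Ω∖{2}
  — 6 sets.
Round 2. New:
  {1, 2, 3, 4}  = {1, 3, 4} ∪ {2}
  — 7 sets.
Round 3. New:
  {5}  = Ω∖{1, 2, 3, 4}
  — 8 sets.
Round 4: already closed under ᶜ and ∪.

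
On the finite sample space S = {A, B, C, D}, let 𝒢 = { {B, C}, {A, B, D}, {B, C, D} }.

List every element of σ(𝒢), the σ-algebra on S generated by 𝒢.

σ(𝒢) (16 sets): { {}, {A}, {B}, {C}, {D}, {A, B}, {A, C}, {A, D}, {B, C}, {B, D}, {C, D}, {A, B, C}, {A, B, D}, {A, C, D}, {B, C, D}, S }

Derivation:
Start: 𝒢 ∪ {∅, S} = { {}, {B, C}, {A, B, D}, {B, C, D}, S }.
Step 1 adds 3:
  {A}  = {B, C, D}ᶜ
  {C}  = {A, B, D}ᶜ
  {A, D}  = {B, C}ᶜ
Step 2: +3 →
  {A, C}  = {C} ∪ {A}
  {A, B, C}  = {B, C} ∪ {A}
  {A, C, D}  = {C} ∪ {A, D}
Step 3 adds 3:
  {B}  = {A, C, D}ᶜ
  {D}  = {A, B, C}ᶜ
  {B, D}  = {A, C}ᶜ
Step 4: +2 →
  {A, B}  = {B} ∪ {A}
  {C, D}  = {C} ∪ {D}
Step 5: closed — nothing new.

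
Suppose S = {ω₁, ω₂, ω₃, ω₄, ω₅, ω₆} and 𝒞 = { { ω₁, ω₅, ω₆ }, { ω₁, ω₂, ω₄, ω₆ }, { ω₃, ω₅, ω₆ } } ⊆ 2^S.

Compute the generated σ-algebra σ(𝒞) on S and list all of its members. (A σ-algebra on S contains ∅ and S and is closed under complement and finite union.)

Seed the family with 𝒞 together with ∅ and S: { {  }, { ω₁, ω₅, ω₆ }, { ω₃, ω₅, ω₆ }, { ω₁, ω₂, ω₄, ω₆ }, S }.
Iteration 1: +5 →
  { ω₃, ω₅ }  = S∖{ ω₁, ω₂, ω₄, ω₆ }
  { ω₁, ω₂, ω₄ }  = S∖{ ω₃, ω₅, ω₆ }
  { ω₂, ω₃, ω₄ }  = S∖{ ω₁, ω₅, ω₆ }
  { ω₁, ω₃, ω₅, ω₆ }  = { ω₁, ω₅, ω₆ } ∪ { ω₃, ω₅, ω₆ }
  { ω₁, ω₂, ω₄, ω₅, ω₆ }  = { ω₁, ω₂, ω₄, ω₆ } ∪ { ω₁, ω₅, ω₆ }
  (now 10)
Iteration 2: 7 new —
  { ω₃ }  = S∖{ ω₁, ω₂, ω₄, ω₅, ω₆ }
  { ω₂, ω₄ }  = S∖{ ω₁, ω₃, ω₅, ω₆ }
  { ω₁, ω₂, ω₃, ω₄ }  = { ω₂, ω₃, ω₄ } ∪ { ω₁, ω₂, ω₄ }
  { ω₂, ω₃, ω₄, ω₅ }  = { ω₂, ω₃, ω₄ } ∪ { ω₃, ω₅ }
  { ω₁, ω₂, ω₃, ω₄, ω₅ }  = { ω₁, ω₂, ω₄ } ∪ { ω₃, ω₅ }
  { ω₁, ω₂, ω₃, ω₄, ω₆ }  = { ω₁, ω₂, ω₄, ω₆ } ∪ { ω₂, ω₃, ω₄ }
  { ω₂, ω₃, ω₄, ω₅, ω₆ }  = { ω₂, ω₃, ω₄ } ∪ { ω₃, ω₅, ω₆ }
  (now 17)
Iteration 3: 5 new —
  { ω₁ }  = S∖{ ω₂, ω₃, ω₄, ω₅, ω₆ }
  { ω₅ }  = S∖{ ω₁, ω₂, ω₃, ω₄, ω₆ }
  { ω₆ }  = S∖{ ω₁, ω₂, ω₃, ω₄, ω₅ }
  { ω₁, ω₆ }  = S∖{ ω₂, ω₃, ω₄, ω₅ }
  { ω₅, ω₆ }  = S∖{ ω₁, ω₂, ω₃, ω₄ }
  (now 22)
Iteration 4: 10 new —
  { ω₁, ω₃ }  = { ω₃ } ∪ { ω₁ }
  { ω₁, ω₅ }  = { ω₅ } ∪ { ω₁ }
  { ω₃, ω₆ }  = { ω₆ } ∪ { ω₃ }
  { ω₁, ω₃, ω₅ }  = { ω₃, ω₅ } ∪ { ω₁ }
  { ω₁, ω₃, ω₆ }  = { ω₁, ω₆ } ∪ { ω₃ }
  { ω₂, ω₄, ω₅ }  = { ω₅ } ∪ { ω₂, ω₄ }
  { ω₂, ω₄, ω₆ }  = { ω₆ } ∪ { ω₂, ω₄ }
  { ω₁, ω₂, ω₄, ω₅ }  = { ω₁, ω₂, ω₄ } ∪ { ω₅ }
  { ω₂, ω₃, ω₄, ω₆ }  = { ω₂, ω₃, ω₄ } ∪ { ω₆ }
  { ω₂, ω₄, ω₅, ω₆ }  = { ω₅, ω₆ } ∪ { ω₂, ω₄ }
  (now 32)
Iteration 5: no new sets; the family is a σ-algebra.

Therefore σ(𝒞) = { {  }, { ω₁ }, { ω₃ }, { ω₅ }, { ω₆ }, { ω₁, ω₃ }, { ω₁, ω₅ }, { ω₁, ω₆ }, { ω₂, ω₄ }, { ω₃, ω₅ }, { ω₃, ω₆ }, { ω₅, ω₆ }, { ω₁, ω₂, ω₄ }, { ω₁, ω₃, ω₅ }, { ω₁, ω₃, ω₆ }, { ω₁, ω₅, ω₆ }, { ω₂, ω₃, ω₄ }, { ω₂, ω₄, ω₅ }, { ω₂, ω₄, ω₆ }, { ω₃, ω₅, ω₆ }, { ω₁, ω₂, ω₃, ω₄ }, { ω₁, ω₂, ω₄, ω₅ }, { ω₁, ω₂, ω₄, ω₆ }, { ω₁, ω₃, ω₅, ω₆ }, { ω₂, ω₃, ω₄, ω₅ }, { ω₂, ω₃, ω₄, ω₆ }, { ω₂, ω₄, ω₅, ω₆ }, { ω₁, ω₂, ω₃, ω₄, ω₅ }, { ω₁, ω₂, ω₃, ω₄, ω₆ }, { ω₁, ω₂, ω₄, ω₅, ω₆ }, { ω₂, ω₃, ω₄, ω₅, ω₆ }, S } (|σ(𝒞)| = 32).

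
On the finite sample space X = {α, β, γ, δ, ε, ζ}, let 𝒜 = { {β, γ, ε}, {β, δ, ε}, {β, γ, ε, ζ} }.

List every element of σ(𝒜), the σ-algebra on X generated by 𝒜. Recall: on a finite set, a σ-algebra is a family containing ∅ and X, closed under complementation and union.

Answer: σ(𝒜) = { {}, {α}, {γ}, {δ}, {ζ}, {α, γ}, {α, δ}, {α, ζ}, {β, ε}, {γ, δ}, {γ, ζ}, {δ, ζ}, {α, β, ε}, {α, γ, δ}, {α, γ, ζ}, {α, δ, ζ}, {β, γ, ε}, {β, δ, ε}, {β, ε, ζ}, {γ, δ, ζ}, {α, β, γ, ε}, {α, β, δ, ε}, {α, β, ε, ζ}, {α, γ, δ, ζ}, {β, γ, δ, ε}, {β, γ, ε, ζ}, {β, δ, ε, ζ}, {α, β, γ, δ, ε}, {α, β, γ, ε, ζ}, {α, β, δ, ε, ζ}, {β, γ, δ, ε, ζ}, X }

Check:
Take S₀ = 𝒜 ∪ {∅, X} = { {}, {β, γ, ε}, {β, δ, ε}, {β, γ, ε, ζ}, X }.
Iteration 1. New:
  {α, δ}  = complement {β, γ, ε, ζ}
  {α, γ, ζ}  = complement {β, δ, ε}
  {α, δ, ζ}  = complement {β, γ, ε}
  {β, γ, δ, ε}  = {β, γ, ε} ∪ {β, δ, ε}
  {β, γ, δ, ε, ζ}  = {β, γ, ε, ζ} ∪ {β, δ, ε}
  — 10 sets.
Iteration 2. New:
  {α}  = complement {β, γ, δ, ε, ζ}
  {α, ζ}  = complement {β, γ, δ, ε}
  {α, β, δ, ε}  = {α, δ} ∪ {β, δ, ε}
  {α, γ, δ, ζ}  = {α, γ, ζ} ∪ {α, δ, ζ}
  {α, β, γ, δ, ε}  = {β, γ, δ, ε} ∪ {α, δ}
  {α, β, γ, ε, ζ}  = {α, γ, ζ} ∪ {β, γ, ε, ζ}
  {α, β, δ, ε, ζ}  = {α, δ, ζ} ∪ {β, δ, ε}
  — 17 sets.
Iteration 3: 6 new —
  {γ}  = complement {α, β, δ, ε, ζ}
  {δ}  = complement {α, β, γ, ε, ζ}
  {ζ}  = complement {α, β, γ, δ, ε}
  {β, ε}  = complement {α, γ, δ, ζ}
  {γ, ζ}  = complement {α, β, δ, ε}
  {α, β, γ, ε}  = {β, γ, ε} ∪ {α}
  — 23 sets.
Iteration 4 (9 new):
  {α, γ}  = {α} ∪ {γ}
  {γ, δ}  = {γ} ∪ {δ}
  {δ, ζ}  = complement {α, β, γ, ε}
  {α, β, ε}  = {β, ε} ∪ {α}
  {α, γ, δ}  = {γ} ∪ {α, δ}
  {β, ε, ζ}  = {β, ε} ∪ {ζ}
  {γ, δ, ζ}  = {γ, ζ} ∪ {δ}
  {α, β, ε, ζ}  = {β, ε} ∪ {α, ζ}
  {β, δ, ε, ζ}  = {ζ} ∪ {β, δ, ε}
  — 32 sets.
Iteration 5: already closed under ᶜ and ∪.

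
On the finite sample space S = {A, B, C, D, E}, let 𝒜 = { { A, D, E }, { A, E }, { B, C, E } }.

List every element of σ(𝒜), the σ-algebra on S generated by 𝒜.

|σ(𝒜)| = 16.  σ(𝒜) = { {  }, { A }, { D }, { E }, { A, D }, { A, E }, { B, C }, { D, E }, { A, B, C }, { A, D, E }, { B, C, D }, { B, C, E }, { A, B, C, D }, { A, B, C, E }, { B, C, D, E }, S }

Check:
Initial family (5 sets): { {  }, { A, E }, { A, D, E }, { B, C, E }, S }.
Step 1: +4 →
  { A, D }  = S∖{ B, C, E }
  { B, C }  = S∖{ A, D, E }
  { B, C, D }  = S∖{ A, E }
  { A, B, C, E }  = { B, C, E } ∪ { A, E }
Step 2 adds 3:
  { D }  = S∖{ A, B, C, E }
  { A, B, C, D }  = { B, C, D } ∪ { A, D }
  { B, C, D, E }  = { B, C, D } ∪ { B, C, E }
Step 3: 2 new —
  { A }  = S∖{ B, C, D, E }
  { E }  = S∖{ A, B, C, D }
Step 4 (2 new):
  { D, E }  = { D } ∪ { E }
  { A, B, C }  = { B, C } ∪ { A }
After Step 5 the family is unchanged; done.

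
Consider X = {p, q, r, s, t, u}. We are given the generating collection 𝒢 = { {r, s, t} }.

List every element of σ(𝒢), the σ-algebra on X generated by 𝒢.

Initial family (3 sets): { ∅, {r, s, t}, X }.
Iteration 1 (1 new):
  {p, q, u}  = {r, s, t}ᶜ
  [4 total]
Iteration 2: no new sets; the family is a σ-algebra.

σ(𝒢) = { ∅, {p, q, u}, {r, s, t}, X }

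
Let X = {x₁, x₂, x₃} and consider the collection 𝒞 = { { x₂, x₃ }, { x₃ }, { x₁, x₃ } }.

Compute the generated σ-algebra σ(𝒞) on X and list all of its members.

Seed the family with 𝒞 together with ∅ and X: { {}, { x₃ }, { x₁, x₃ }, { x₂, x₃ }, X }.
Pass 1 (3 new):
  { x₁ }  = ᶜ of { x₂, x₃ }
  { x₂ }  = ᶜ of { x₁, x₃ }
  { x₁, x₂ }  = ᶜ of { x₃ }
  [8 total]
Pass 2: closed — nothing new.

Hence σ(𝒞) has 8 members: { {}, { x₁ }, { x₂ }, { x₃ }, { x₁, x₂ }, { x₁, x₃ }, { x₂, x₃ }, X }.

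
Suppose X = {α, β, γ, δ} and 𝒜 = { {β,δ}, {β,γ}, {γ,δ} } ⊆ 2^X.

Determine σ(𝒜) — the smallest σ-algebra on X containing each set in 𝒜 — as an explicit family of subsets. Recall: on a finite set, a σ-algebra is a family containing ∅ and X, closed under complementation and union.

Initial family (5 sets): { {}, {β,γ}, {β,δ}, {γ,δ}, X }.
Step 1 adds 4:
  {α,β}  = X∖{γ,δ}
  {α,γ}  = X∖{β,δ}
  {α,δ}  = X∖{β,γ}
  {β,γ,δ}  = {γ,δ} ∪ {β,γ}
  — 9 sets.
Step 2 adds 4:
  {α}  = X∖{β,γ,δ}
  {α,β,γ}  = {α,β} ∪ {β,γ}
  {α,β,δ}  = {α,β} ∪ {α,δ}
  {α,γ,δ}  = {γ,δ} ∪ {α,δ}
  — 13 sets.
Step 3: 3 new —
  {β}  = X∖{α,γ,δ}
  {γ}  = X∖{α,β,δ}
  {δ}  = X∖{α,β,γ}
  — 16 sets.
Step 4: stable.

σ(𝒜) = { {}, {α}, {β}, {γ}, {δ}, {α,β}, {α,γ}, {α,δ}, {β,γ}, {β,δ}, {γ,δ}, {α,β,γ}, {α,β,δ}, {α,γ,δ}, {β,γ,δ}, X }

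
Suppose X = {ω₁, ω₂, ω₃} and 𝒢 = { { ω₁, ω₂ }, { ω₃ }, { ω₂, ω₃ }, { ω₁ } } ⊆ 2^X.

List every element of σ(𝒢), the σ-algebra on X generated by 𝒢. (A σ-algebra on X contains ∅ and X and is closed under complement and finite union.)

|σ(𝒢)| = 8.  σ(𝒢) = { {}, { ω₁ }, { ω₂ }, { ω₃ }, { ω₁, ω₂ }, { ω₁, ω₃ }, { ω₂, ω₃ }, X }

Working:
Begin from { {}, { ω₁ }, { ω₃ }, { ω₁, ω₂ }, { ω₂, ω₃ }, X } (that is, 𝒢 plus ∅ and X).
Iteration 1: +1 →
  { ω₁, ω₃ }  = { ω₃ } ∪ { ω₁ }
  — 7 sets.
Iteration 2 adds 1:
  { ω₂ }  = complement { ω₁, ω₃ }
  — 8 sets.
Iteration 3 adds nothing — fixpoint reached.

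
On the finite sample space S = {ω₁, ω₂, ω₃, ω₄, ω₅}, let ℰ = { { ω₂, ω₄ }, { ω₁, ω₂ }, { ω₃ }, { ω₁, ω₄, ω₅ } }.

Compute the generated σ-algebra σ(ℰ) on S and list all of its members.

Take S₀ = ℰ ∪ {∅, S} = { {}, { ω₃ }, { ω₁, ω₂ }, { ω₂, ω₄ }, { ω₁, ω₄, ω₅ }, S }.
Step 1 adds 8:
  { ω₂, ω₃ }  = complement { ω₁, ω₄, ω₅ }
  { ω₁, ω₂, ω₃ }  = { ω₃ } ∪ { ω₁, ω₂ }
  { ω₁, ω₂, ω₄ }  = { ω₁, ω₂ } ∪ { ω₂, ω₄ }
  { ω₁, ω₃, ω₅ }  = complement { ω₂, ω₄ }
  { ω₂, ω₃, ω₄ }  = { ω₃ } ∪ { ω₂, ω₄ }
  { ω₃, ω₄, ω₅ }  = complement { ω₁, ω₂ }
  { ω₁, ω₂, ω₄, ω₅ }  = complement { ω₃ }
  { ω₁, ω₃, ω₄, ω₅ }  = { ω₁, ω₄, ω₅ } ∪ { ω₃ }
  — 14 sets.
Step 2. New:
  { ω₂ }  = complement { ω₁, ω₃, ω₄, ω₅ }
  { ω₁, ω₅ }  = complement { ω₂, ω₃, ω₄ }
  { ω₃, ω₅ }  = complement { ω₁, ω₂, ω₄ }
  { ω₄, ω₅ }  = complement { ω₁, ω₂, ω₃ }
  { ω₁, ω₂, ω₃, ω₄ }  = { ω₁, ω₂, ω₃ } ∪ { ω₂, ω₃, ω₄ }
  { ω₁, ω₂, ω₃, ω₅ }  = { ω₁, ω₂, ω₃ } ∪ { ω₁, ω₃, ω₅ }
  { ω₂, ω₃, ω₄, ω₅ }  = { ω₃, ω₄, ω₅ } ∪ { ω₂, ω₃, ω₄ }
  — 21 sets.
Step 3: +6 →
  { ω₁ }  = complement { ω₂, ω₃, ω₄, ω₅ }
  { ω₄ }  = complement { ω₁, ω₂, ω₃, ω₅ }
  { ω₅ }  = complement { ω₁, ω₂, ω₃, ω₄ }
  { ω₁, ω₂, ω₅ }  = { ω₂ } ∪ { ω₁, ω₅ }
  { ω₂, ω₃, ω₅ }  = { ω₂ } ∪ { ω₃, ω₅ }
  { ω₂, ω₄, ω₅ }  = { ω₂ } ∪ { ω₄, ω₅ }
  — 27 sets.
Step 4 (4 new):
  { ω₁, ω₃ }  = complement { ω₂, ω₄, ω₅ }
  { ω₁, ω₄ }  = complement { ω₂, ω₃, ω₅ }
  { ω₂, ω₅ }  = { ω₂ } ∪ { ω₅ }
  { ω₃, ω₄ }  = complement { ω₁, ω₂, ω₅ }
  — 31 sets.
Step 5. New:
  { ω₁, ω₃, ω₄ }  = complement { ω₂, ω₅ }
  — 32 sets.
Step 6: stable.

|σ(ℰ)| = 32.  σ(ℰ) = { {}, { ω₁ }, { ω₂ }, { ω₃ }, { ω₄ }, { ω₅ }, { ω₁, ω₂ }, { ω₁, ω₃ }, { ω₁, ω₄ }, { ω₁, ω₅ }, { ω₂, ω₃ }, { ω₂, ω₄ }, { ω₂, ω₅ }, { ω₃, ω₄ }, { ω₃, ω₅ }, { ω₄, ω₅ }, { ω₁, ω₂, ω₃ }, { ω₁, ω₂, ω₄ }, { ω₁, ω₂, ω₅ }, { ω₁, ω₃, ω₄ }, { ω₁, ω₃, ω₅ }, { ω₁, ω₄, ω₅ }, { ω₂, ω₃, ω₄ }, { ω₂, ω₃, ω₅ }, { ω₂, ω₄, ω₅ }, { ω₃, ω₄, ω₅ }, { ω₁, ω₂, ω₃, ω₄ }, { ω₁, ω₂, ω₃, ω₅ }, { ω₁, ω₂, ω₄, ω₅ }, { ω₁, ω₃, ω₄, ω₅ }, { ω₂, ω₃, ω₄, ω₅ }, S }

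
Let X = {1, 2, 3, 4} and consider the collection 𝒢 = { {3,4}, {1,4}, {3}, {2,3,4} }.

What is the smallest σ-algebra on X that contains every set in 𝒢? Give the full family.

Start: 𝒢 ∪ {∅, X} = { ∅, {3}, {1,4}, {3,4}, {2,3,4}, X }.
Pass 1 adds 5:
  {1}  = X∖{2,3,4}
  {1,2}  = X∖{3,4}
  {2,3}  = X∖{1,4}
  {1,2,4}  = X∖{3}
  {1,3,4}  = {3} ∪ {1,4}
  (now 11)
Pass 2 adds 3:
  {2}  = X∖{1,3,4}
  {1,3}  = {3} ∪ {1}
  {1,2,3}  = {1,2} ∪ {3}
  (now 14)
Pass 3 (2 new):
  {4}  = X∖{1,2,3}
  {2,4}  = X∖{1,3}
  (now 16)
Pass 4: closed — nothing new.

σ(𝒢) = { ∅, {1}, {2}, {3}, {4}, {1,2}, {1,3}, {1,4}, {2,3}, {2,4}, {3,4}, {1,2,3}, {1,2,4}, {1,3,4}, {2,3,4}, X }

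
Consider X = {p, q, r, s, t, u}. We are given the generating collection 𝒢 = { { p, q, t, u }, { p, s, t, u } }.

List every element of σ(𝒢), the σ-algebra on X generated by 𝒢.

Start: 𝒢 ∪ {∅, X} = { ∅, { p, q, t, u }, { p, s, t, u }, X }.
Iteration 1: 3 new —
  { q, r }  = { p, s, t, u }ᶜ
  { r, s }  = { p, q, t, u }ᶜ
  { p, q, s, t, u }  = { p, s, t, u } ∪ { p, q, t, u }
  |family| = 7
Iteration 2. New:
  { r }  = { p, q, s, t, u }ᶜ
  { q, r, s }  = { r, s } ∪ { q, r }
  { p, q, r, t, u }  = { q, r } ∪ { p, q, t, u }
  { p, r, s, t, u }  = { r, s } ∪ { p, s, t, u }
  |family| = 11
Iteration 3: 3 new —
  { q }  = { p, r, s, t, u }ᶜ
  { s }  = { p, q, r, t, u }ᶜ
  { p, t, u }  = { q, r, s }ᶜ
  |family| = 14
Iteration 4: 2 new —
  { q, s }  = { s } ∪ { q }
  { p, r, t, u }  = { r } ∪ { p, t, u }
  |family| = 16
Iteration 5 adds nothing — fixpoint reached.

σ(𝒢) = { ∅, { q }, { r }, { s }, { q, r }, { q, s }, { r, s }, { p, t, u }, { q, r, s }, { p, q, t, u }, { p, r, t, u }, { p, s, t, u }, { p, q, r, t, u }, { p, q, s, t, u }, { p, r, s, t, u }, X }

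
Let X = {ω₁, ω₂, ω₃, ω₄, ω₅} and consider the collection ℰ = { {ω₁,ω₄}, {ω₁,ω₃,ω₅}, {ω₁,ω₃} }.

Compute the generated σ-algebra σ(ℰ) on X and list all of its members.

σ(ℰ) = { {}, {ω₁}, {ω₂}, {ω₃}, {ω₄}, {ω₅}, {ω₁,ω₂}, {ω₁,ω₃}, {ω₁,ω₄}, {ω₁,ω₅}, {ω₂,ω₃}, {ω₂,ω₄}, {ω₂,ω₅}, {ω₃,ω₄}, {ω₃,ω₅}, {ω₄,ω₅}, {ω₁,ω₂,ω₃}, {ω₁,ω₂,ω₄}, {ω₁,ω₂,ω₅}, {ω₁,ω₃,ω₄}, {ω₁,ω₃,ω₅}, {ω₁,ω₄,ω₅}, {ω₂,ω₃,ω₄}, {ω₂,ω₃,ω₅}, {ω₂,ω₄,ω₅}, {ω₃,ω₄,ω₅}, {ω₁,ω₂,ω₃,ω₄}, {ω₁,ω₂,ω₃,ω₅}, {ω₁,ω₂,ω₄,ω₅}, {ω₁,ω₃,ω₄,ω₅}, {ω₂,ω₃,ω₄,ω₅}, X }

Trace:
Start: ℰ ∪ {∅, X} = { {}, {ω₁,ω₃}, {ω₁,ω₄}, {ω₁,ω₃,ω₅}, X }.
Iteration 1 adds 5:
  {ω₂,ω₄}  = complement {ω₁,ω₃,ω₅}
  {ω₁,ω₃,ω₄}  = {ω₁,ω₄} ∪ {ω₁,ω₃}
  {ω₂,ω₃,ω₅}  = complement {ω₁,ω₄}
  {ω₂,ω₄,ω₅}  = complement {ω₁,ω₃}
  {ω₁,ω₃,ω₄,ω₅}  = {ω₁,ω₄} ∪ {ω₁,ω₃,ω₅}
  [10 total]
Iteration 2 adds 7:
  {ω₂}  = complement {ω₁,ω₃,ω₄,ω₅}
  {ω₂,ω₅}  = complement {ω₁,ω₃,ω₄}
  {ω₁,ω₂,ω₄}  = {ω₁,ω₄} ∪ {ω₂,ω₄}
  {ω₁,ω₂,ω₃,ω₄}  = {ω₁,ω₃,ω₄} ∪ {ω₂,ω₄}
  {ω₁,ω₂,ω₃,ω₅}  = {ω₁,ω₃,ω₅} ∪ {ω₂,ω₃,ω₅}
  {ω₁,ω₂,ω₄,ω₅}  = {ω₁,ω₄} ∪ {ω₂,ω₄,ω₅}
  {ω₂,ω₃,ω₄,ω₅}  = {ω₂,ω₃,ω₅} ∪ {ω₂,ω₄}
  [17 total]
Iteration 3 adds 6:
  {ω₁}  = complement {ω₂,ω₃,ω₄,ω₅}
  {ω₃}  = complement {ω₁,ω₂,ω₄,ω₅}
  {ω₄}  = complement {ω₁,ω₂,ω₃,ω₅}
  {ω₅}  = complement {ω₁,ω₂,ω₃,ω₄}
  {ω₃,ω₅}  = complement {ω₁,ω₂,ω₄}
  {ω₁,ω₂,ω₃}  = {ω₁,ω₃} ∪ {ω₂}
  [23 total]
Iteration 4: 9 new —
  {ω₁,ω₂}  = {ω₂} ∪ {ω₁}
  {ω₁,ω₅}  = {ω₅} ∪ {ω₁}
  {ω₂,ω₃}  = {ω₂} ∪ {ω₃}
  {ω₃,ω₄}  = {ω₃} ∪ {ω₄}
  {ω₄,ω₅}  = complement {ω₁,ω₂,ω₃}
  {ω₁,ω₂,ω₅}  = {ω₂,ω₅} ∪ {ω₁}
  {ω₁,ω₄,ω₅}  = {ω₅} ∪ {ω₁,ω₄}
  {ω₂,ω₃,ω₄}  = {ω₃} ∪ {ω₂,ω₄}
  {ω₃,ω₄,ω₅}  = {ω₄} ∪ {ω₃,ω₅}
  [32 total]
After Iteration 5 the family is unchanged; done.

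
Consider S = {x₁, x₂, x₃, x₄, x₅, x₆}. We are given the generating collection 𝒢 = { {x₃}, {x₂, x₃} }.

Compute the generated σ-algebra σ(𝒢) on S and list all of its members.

Take S₀ = 𝒢 ∪ {∅, S} = { ∅, {x₃}, {x₂, x₃}, S }.
Round 1 adds 2:
  {x₁, x₄, x₅, x₆}  = ᶜ of {x₂, x₃}
  {x₁, x₂, x₄, x₅, x₆}  = ᶜ of {x₃}
  [6 total]
Round 2 (1 new):
  {x₁, x₃, x₄, x₅, x₆}  = {x₃} ∪ {x₁, x₄, x₅, x₆}
  [7 total]
Round 3: +1 →
  {x₂}  = ᶜ of {x₁, x₃, x₄, x₅, x₆}
  [8 total]
After Round 4 the family is unchanged; done.

σ(𝒢) = { ∅, {x₂}, {x₃}, {x₂, x₃}, {x₁, x₄, x₅, x₆}, {x₁, x₂, x₄, x₅, x₆}, {x₁, x₃, x₄, x₅, x₆}, S }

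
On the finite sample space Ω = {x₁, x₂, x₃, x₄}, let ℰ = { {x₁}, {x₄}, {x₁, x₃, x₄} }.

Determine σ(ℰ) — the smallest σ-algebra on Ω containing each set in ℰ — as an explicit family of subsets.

Initial family (5 sets): { {}, {x₁}, {x₄}, {x₁, x₃, x₄}, Ω }.
Pass 1: +4 →
  {x₂}  = {x₁, x₃, x₄}ᶜ
  {x₁, x₄}  = {x₄} ∪ {x₁}
  {x₁, x₂, x₃}  = {x₄}ᶜ
  {x₂, x₃, x₄}  = {x₁}ᶜ
  |family| = 9
Pass 2: 4 new —
  {x₁, x₂}  = {x₂} ∪ {x₁}
  {x₂, x₃}  = {x₁, x₄}ᶜ
  {x₂, x₄}  = {x₂} ∪ {x₄}
  {x₁, x₂, x₄}  = {x₂} ∪ {x₁, x₄}
  |family| = 13
Pass 3: +3 →
  {x₃}  = {x₁, x₂, x₄}ᶜ
  {x₁, x₃}  = {x₂, x₄}ᶜ
  {x₃, x₄}  = {x₁, x₂}ᶜ
  |family| = 16
After Pass 4 the family is unchanged; done.

Therefore σ(ℰ) = { {}, {x₁}, {x₂}, {x₃}, {x₄}, {x₁, x₂}, {x₁, x₃}, {x₁, x₄}, {x₂, x₃}, {x₂, x₄}, {x₃, x₄}, {x₁, x₂, x₃}, {x₁, x₂, x₄}, {x₁, x₃, x₄}, {x₂, x₃, x₄}, Ω } (|σ(ℰ)| = 16).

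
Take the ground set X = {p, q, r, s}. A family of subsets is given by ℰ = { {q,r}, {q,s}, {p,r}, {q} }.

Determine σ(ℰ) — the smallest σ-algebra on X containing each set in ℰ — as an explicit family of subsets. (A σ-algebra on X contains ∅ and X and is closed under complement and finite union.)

Answer: σ(ℰ) = { {}, {p}, {q}, {r}, {s}, {p,q}, {p,r}, {p,s}, {q,r}, {q,s}, {r,s}, {p,q,r}, {p,q,s}, {p,r,s}, {q,r,s}, X }

Derivation:
Start: ℰ ∪ {∅, X} = { {}, {q}, {p,r}, {q,r}, {q,s}, X }.
Round 1. New:
  {p,s}  = X∖{q,r}
  {p,q,r}  = {q,r} ∪ {p,r}
  {p,r,s}  = X∖{q}
  {q,r,s}  = {q,r} ∪ {q,s}
  |family| = 10
Round 2 (3 new):
  {p}  = X∖{q,r,s}
  {s}  = X∖{p,q,r}
  {p,q,s}  = {q} ∪ {p,s}
  |family| = 13
Round 3. New:
  {r}  = X∖{p,q,s}
  {p,q}  = {q} ∪ {p}
  |family| = 15
Round 4: 1 new —
  {r,s}  = X∖{p,q}
  |family| = 16
Round 5: already closed under ᶜ and ∪.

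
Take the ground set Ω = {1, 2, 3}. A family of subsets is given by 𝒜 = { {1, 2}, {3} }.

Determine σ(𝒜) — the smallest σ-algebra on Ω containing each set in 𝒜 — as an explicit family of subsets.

σ(𝒜) = { ∅, {3}, {1, 2}, Ω }

Derivation:
Begin from { ∅, {3}, {1, 2}, Ω } (that is, 𝒜 plus ∅ and Ω).
Round 1: stable.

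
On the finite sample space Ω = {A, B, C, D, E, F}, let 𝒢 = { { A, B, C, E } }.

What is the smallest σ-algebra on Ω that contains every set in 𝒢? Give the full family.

Take S₀ = 𝒢 ∪ {∅, Ω} = { {}, { A, B, C, E }, Ω }.
Iteration 1. New:
  { D, F }  = complement { A, B, C, E }
After Iteration 2 the family is unchanged; done.

Therefore σ(𝒢) = { {}, { D, F }, { A, B, C, E }, Ω } (|σ(𝒢)| = 4).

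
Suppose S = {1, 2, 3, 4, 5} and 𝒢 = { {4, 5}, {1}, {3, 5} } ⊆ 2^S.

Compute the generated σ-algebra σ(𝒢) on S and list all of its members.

Take S₀ = 𝒢 ∪ {∅, S} = { ∅, {1}, {3, 5}, {4, 5}, S }.
Iteration 1 (6 new):
  {1, 2, 3}  = ᶜ of {4, 5}
  {1, 2, 4}  = ᶜ of {3, 5}
  {1, 3, 5}  = {3, 5} ∪ {1}
  {1, 4, 5}  = {4, 5} ∪ {1}
  {3, 4, 5}  = {4, 5} ∪ {3, 5}
  {2, 3, 4, 5}  = ᶜ of {1}
  [11 total]
Iteration 2. New:
  {1, 2}  = ᶜ of {3, 4, 5}
  {2, 3}  = ᶜ of {1, 4, 5}
  {2, 4}  = ᶜ of {1, 3, 5}
  {1, 2, 3, 4}  = {1, 2, 3} ∪ {1, 2, 4}
  {1, 2, 3, 5}  = {1, 2, 3} ∪ {1, 3, 5}
  {1, 2, 4, 5}  = {1, 4, 5} ∪ {1, 2, 4}
  {1, 3, 4, 5}  = {1, 4, 5} ∪ {3, 4, 5}
  [18 total]
Iteration 3: 7 new —
  {2}  = ᶜ of {1, 3, 4, 5}
  {3}  = ᶜ of {1, 2, 4, 5}
  {4}  = ᶜ of {1, 2, 3, 5}
  {5}  = ᶜ of {1, 2, 3, 4}
  {2, 3, 4}  = {2, 3} ∪ {2, 4}
  {2, 3, 5}  = {2, 3} ∪ {3, 5}
  {2, 4, 5}  = {4, 5} ∪ {2, 4}
  [25 total]
Iteration 4 adds 6:
  {1, 3}  = ᶜ of {2, 4, 5}
  {1, 4}  = ᶜ of {2, 3, 5}
  {1, 5}  = ᶜ of {2, 3, 4}
  {2, 5}  = {2} ∪ {5}
  {3, 4}  = {3} ∪ {4}
  {1, 2, 5}  = {1, 2} ∪ {5}
  [31 total]
Iteration 5 adds 1:
  {1, 3, 4}  = ᶜ of {2, 5}
  [32 total]
Iteration 6: closed — nothing new.

Therefore σ(𝒢) = { ∅, {1}, {2}, {3}, {4}, {5}, {1, 2}, {1, 3}, {1, 4}, {1, 5}, {2, 3}, {2, 4}, {2, 5}, {3, 4}, {3, 5}, {4, 5}, {1, 2, 3}, {1, 2, 4}, {1, 2, 5}, {1, 3, 4}, {1, 3, 5}, {1, 4, 5}, {2, 3, 4}, {2, 3, 5}, {2, 4, 5}, {3, 4, 5}, {1, 2, 3, 4}, {1, 2, 3, 5}, {1, 2, 4, 5}, {1, 3, 4, 5}, {2, 3, 4, 5}, S } (|σ(𝒢)| = 32).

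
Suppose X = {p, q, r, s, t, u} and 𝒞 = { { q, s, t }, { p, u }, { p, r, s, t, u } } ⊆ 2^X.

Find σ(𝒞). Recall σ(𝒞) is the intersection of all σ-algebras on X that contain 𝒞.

Begin from { ∅, { p, u }, { q, s, t }, { p, r, s, t, u }, X } (that is, 𝒞 plus ∅ and X).
Pass 1: +4 →
  { q }  = { p, r, s, t, u }ᶜ
  { p, r, u }  = { q, s, t }ᶜ
  { q, r, s, t }  = { p, u }ᶜ
  { p, q, s, t, u }  = { p, u } ∪ { q, s, t }
  [9 total]
Pass 2 (3 new):
  { r }  = { p, q, s, t, u }ᶜ
  { p, q, u }  = { p, u } ∪ { q }
  { p, q, r, u }  = { p, r, u } ∪ { q }
  [12 total]
Pass 3 (3 new):
  { q, r }  = { r } ∪ { q }
  { s, t }  = { p, q, r, u }ᶜ
  { r, s, t }  = { p, q, u }ᶜ
  [15 total]
Pass 4: +1 →
  { p, s, t, u }  = { q, r }ᶜ
  [16 total]
Pass 5: already closed under ᶜ and ∪.

Therefore σ(𝒞) = { ∅, { q }, { r }, { p, u }, { q, r }, { s, t }, { p, q, u }, { p, r, u }, { q, s, t }, { r, s, t }, { p, q, r, u }, { p, s, t, u }, { q, r, s, t }, { p, q, s, t, u }, { p, r, s, t, u }, X } (|σ(𝒞)| = 16).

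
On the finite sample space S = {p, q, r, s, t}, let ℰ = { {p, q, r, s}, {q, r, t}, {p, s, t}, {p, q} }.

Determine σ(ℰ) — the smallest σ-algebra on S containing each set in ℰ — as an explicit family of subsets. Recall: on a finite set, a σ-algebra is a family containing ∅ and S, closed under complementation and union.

σ(ℰ) (32 sets): { {}, {p}, {q}, {r}, {s}, {t}, {p, q}, {p, r}, {p, s}, {p, t}, {q, r}, {q, s}, {q, t}, {r, s}, {r, t}, {s, t}, {p, q, r}, {p, q, s}, {p, q, t}, {p, r, s}, {p, r, t}, {p, s, t}, {q, r, s}, {q, r, t}, {q, s, t}, {r, s, t}, {p, q, r, s}, {p, q, r, t}, {p, q, s, t}, {p, r, s, t}, {q, r, s, t}, S }

Check:
Begin from { {}, {p, q}, {p, s, t}, {q, r, t}, {p, q, r, s}, S } (that is, ℰ plus ∅ and S).
Pass 1 adds 6:
  {t}  = ᶜ of {p, q, r, s}
  {p, s}  = ᶜ of {q, r, t}
  {q, r}  = ᶜ of {p, s, t}
  {r, s, t}  = ᶜ of {p, q}
  {p, q, r, t}  = {q, r, t} ∪ {p, q}
  {p, q, s, t}  = {p, s, t} ∪ {p, q}
  [12 total]
Pass 2 adds 7:
  {r}  = ᶜ of {p, q, s, t}
  {s}  = ᶜ of {p, q, r, t}
  {p, q, r}  = {p, q} ∪ {q, r}
  {p, q, s}  = {p, q} ∪ {p, s}
  {p, q, t}  = {p, q} ∪ {t}
  {p, r, s, t}  = {p, s, t} ∪ {r, s, t}
  {q, r, s, t}  = {r, s, t} ∪ {q, r, t}
  [19 total]
Pass 3: 7 new —
  {p}  = ᶜ of {q, r, s, t}
  {q}  = ᶜ of {p, r, s, t}
  {r, s}  = ᶜ of {p, q, t}
  {r, t}  = ᶜ of {p, q, s}
  {s, t}  = ᶜ of {p, q, r}
  {p, r, s}  = {p, s} ∪ {r}
  {q, r, s}  = {q, r} ∪ {s}
  [26 total]
Pass 4 adds 6:
  {p, r}  = {r} ∪ {p}
  {p, t}  = ᶜ of {q, r, s}
  {q, s}  = {q} ∪ {s}
  {q, t}  = ᶜ of {p, r, s}
  {p, r, t}  = {r, t} ∪ {p}
  {q, s, t}  = {q} ∪ {s, t}
  [32 total]
Pass 5: stable.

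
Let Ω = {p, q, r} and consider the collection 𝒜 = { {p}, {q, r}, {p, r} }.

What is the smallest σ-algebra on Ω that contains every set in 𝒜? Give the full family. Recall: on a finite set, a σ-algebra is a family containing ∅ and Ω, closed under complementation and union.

Initial family (5 sets): { ∅, {p}, {p, r}, {q, r}, Ω }.
Step 1: +1 →
  {q}  = complement {p, r}
  (now 6)
Step 2 (1 new):
  {p, q}  = {q} ∪ {p}
  (now 7)
Step 3: 1 new —
  {r}  = complement {p, q}
  (now 8)
Step 4: closed — nothing new.

Therefore σ(𝒜) = { ∅, {p}, {q}, {r}, {p, q}, {p, r}, {q, r}, Ω } (|σ(𝒜)| = 8).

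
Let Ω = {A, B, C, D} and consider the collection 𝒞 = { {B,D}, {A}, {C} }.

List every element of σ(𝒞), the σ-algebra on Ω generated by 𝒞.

σ(𝒞) (8 sets): { {}, {A}, {C}, {A,C}, {B,D}, {A,B,D}, {B,C,D}, Ω }

Derivation:
Take S₀ = 𝒞 ∪ {∅, Ω} = { {}, {A}, {C}, {B,D}, Ω }.
Iteration 1. New:
  {A,C}  = ᶜ of {B,D}
  {A,B,D}  = ᶜ of {C}
  {B,C,D}  = ᶜ of {A}
After Iteration 2 the family is unchanged; done.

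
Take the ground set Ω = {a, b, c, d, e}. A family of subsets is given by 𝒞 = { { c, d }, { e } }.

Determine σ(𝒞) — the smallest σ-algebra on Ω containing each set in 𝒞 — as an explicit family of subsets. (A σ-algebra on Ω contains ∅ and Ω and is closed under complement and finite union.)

Take S₀ = 𝒞 ∪ {∅, Ω} = { ∅, { e }, { c, d }, Ω }.
Iteration 1: +3 →
  { a, b, e }  = Ω∖{ c, d }
  { c, d, e }  = { c, d } ∪ { e }
  { a, b, c, d }  = Ω∖{ e }
  [7 total]
Iteration 2. New:
  { a, b }  = Ω∖{ c, d, e }
  [8 total]
Iteration 3: closed — nothing new.

Hence σ(𝒞) has 8 members: { ∅, { e }, { a, b }, { c, d }, { a, b, e }, { c, d, e }, { a, b, c, d }, Ω }.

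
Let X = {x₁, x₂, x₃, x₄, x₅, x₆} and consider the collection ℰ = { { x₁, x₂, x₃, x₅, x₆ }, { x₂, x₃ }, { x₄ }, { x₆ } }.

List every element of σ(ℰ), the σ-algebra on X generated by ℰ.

Seed the family with ℰ together with ∅ and X: { {  }, { x₄ }, { x₆ }, { x₂, x₃ }, { x₁, x₂, x₃, x₅, x₆ }, X }.
Pass 1: +5 →
  { x₄, x₆ }  = { x₄ } ∪ { x₆ }
  { x₂, x₃, x₄ }  = { x₂, x₃ } ∪ { x₄ }
  { x₂, x₃, x₆ }  = { x₂, x₃ } ∪ { x₆ }
  { x₁, x₄, x₅, x₆ }  = { x₂, x₃ }ᶜ
  { x₁, x₂, x₃, x₄, x₅ }  = { x₆ }ᶜ
  — 11 sets.
Pass 2: +4 →
  { x₁, x₄, x₅ }  = { x₂, x₃, x₆ }ᶜ
  { x₁, x₅, x₆ }  = { x₂, x₃, x₄ }ᶜ
  { x₁, x₂, x₃, x₅ }  = { x₄, x₆ }ᶜ
  { x₂, x₃, x₄, x₆ }  = { x₂, x₃, x₄ } ∪ { x₂, x₃, x₆ }
  — 15 sets.
Pass 3: 1 new —
  { x₁, x₅ }  = { x₂, x₃, x₄, x₆ }ᶜ
  — 16 sets.
Pass 4: already closed under ᶜ and ∪.

Therefore σ(ℰ) = { {  }, { x₄ }, { x₆ }, { x₁, x₅ }, { x₂, x₃ }, { x₄, x₆ }, { x₁, x₄, x₅ }, { x₁, x₅, x₆ }, { x₂, x₃, x₄ }, { x₂, x₃, x₆ }, { x₁, x₂, x₃, x₅ }, { x₁, x₄, x₅, x₆ }, { x₂, x₃, x₄, x₆ }, { x₁, x₂, x₃, x₄, x₅ }, { x₁, x₂, x₃, x₅, x₆ }, X } (|σ(ℰ)| = 16).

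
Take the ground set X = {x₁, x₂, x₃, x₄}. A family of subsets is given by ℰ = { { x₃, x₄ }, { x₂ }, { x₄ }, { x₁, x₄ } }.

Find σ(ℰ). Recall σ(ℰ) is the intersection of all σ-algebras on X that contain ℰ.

Initial family (6 sets): { {  }, { x₂ }, { x₄ }, { x₁, x₄ }, { x₃, x₄ }, X }.
Step 1: 7 new —
  { x₁, x₂ }  = { x₃, x₄ }ᶜ
  { x₂, x₃ }  = { x₁, x₄ }ᶜ
  { x₂, x₄ }  = { x₄ } ∪ { x₂ }
  { x₁, x₂, x₃ }  = { x₄ }ᶜ
  { x₁, x₂, x₄ }  = { x₁, x₄ } ∪ { x₂ }
  { x₁, x₃, x₄ }  = { x₂ }ᶜ
  { x₂, x₃, x₄ }  = { x₃, x₄ } ∪ { x₂ }
  |family| = 13
Step 2 (3 new):
  { x₁ }  = { x₂, x₃, x₄ }ᶜ
  { x₃ }  = { x₁, x₂, x₄ }ᶜ
  { x₁, x₃ }  = { x₂, x₄ }ᶜ
  |family| = 16
Step 3: closed — nothing new.

σ(ℰ) = { {  }, { x₁ }, { x₂ }, { x₃ }, { x₄ }, { x₁, x₂ }, { x₁, x₃ }, { x₁, x₄ }, { x₂, x₃ }, { x₂, x₄ }, { x₃, x₄ }, { x₁, x₂, x₃ }, { x₁, x₂, x₄ }, { x₁, x₃, x₄ }, { x₂, x₃, x₄ }, X }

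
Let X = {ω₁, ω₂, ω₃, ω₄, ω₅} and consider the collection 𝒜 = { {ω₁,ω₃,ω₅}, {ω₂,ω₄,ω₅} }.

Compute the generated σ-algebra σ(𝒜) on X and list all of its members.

Answer: σ(𝒜) = { ∅, {ω₅}, {ω₁,ω₃}, {ω₂,ω₄}, {ω₁,ω₃,ω₅}, {ω₂,ω₄,ω₅}, {ω₁,ω₂,ω₃,ω₄}, X }

Derivation:
Seed the family with 𝒜 together with ∅ and X: { ∅, {ω₁,ω₃,ω₅}, {ω₂,ω₄,ω₅}, X }.
Step 1. New:
  {ω₁,ω₃}  = X∖{ω₂,ω₄,ω₅}
  {ω₂,ω₄}  = X∖{ω₁,ω₃,ω₅}
  (now 6)
Step 2 (1 new):
  {ω₁,ω₂,ω₃,ω₄}  = {ω₁,ω₃} ∪ {ω₂,ω₄}
  (now 7)
Step 3 adds 1:
  {ω₅}  = X∖{ω₁,ω₂,ω₃,ω₄}
  (now 8)
Step 4: stable.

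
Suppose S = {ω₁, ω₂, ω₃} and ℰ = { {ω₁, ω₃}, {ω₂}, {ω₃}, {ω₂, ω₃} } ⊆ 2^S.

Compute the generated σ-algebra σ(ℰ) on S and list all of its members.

σ(ℰ) = { {}, {ω₁}, {ω₂}, {ω₃}, {ω₁, ω₂}, {ω₁, ω₃}, {ω₂, ω₃}, S }

Check:
Initial family (6 sets): { {}, {ω₂}, {ω₃}, {ω₁, ω₃}, {ω₂, ω₃}, S }.
Pass 1: 2 new —
  {ω₁}  = ᶜ of {ω₂, ω₃}
  {ω₁, ω₂}  = ᶜ of {ω₃}
  [8 total]
Pass 2: no new sets; the family is a σ-algebra.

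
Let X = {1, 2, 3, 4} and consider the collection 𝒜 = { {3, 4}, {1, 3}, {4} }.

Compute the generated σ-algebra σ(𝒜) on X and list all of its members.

|σ(𝒜)| = 16.  σ(𝒜) = { {}, {1}, {2}, {3}, {4}, {1, 2}, {1, 3}, {1, 4}, {2, 3}, {2, 4}, {3, 4}, {1, 2, 3}, {1, 2, 4}, {1, 3, 4}, {2, 3, 4}, X }

Trace:
Take S₀ = 𝒜 ∪ {∅, X} = { {}, {4}, {1, 3}, {3, 4}, X }.
Iteration 1 adds 4:
  {1, 2}  = {3, 4}ᶜ
  {2, 4}  = {1, 3}ᶜ
  {1, 2, 3}  = {4}ᶜ
  {1, 3, 4}  = {3, 4} ∪ {1, 3}
Iteration 2. New:
  {2}  = {1, 3, 4}ᶜ
  {1, 2, 4}  = {1, 2} ∪ {4}
  {2, 3, 4}  = {3, 4} ∪ {2, 4}
Iteration 3 (2 new):
  {1}  = {2, 3, 4}ᶜ
  {3}  = {1, 2, 4}ᶜ
Iteration 4 (2 new):
  {1, 4}  = {4} ∪ {1}
  {2, 3}  = {3} ∪ {2}
Iteration 5 adds nothing — fixpoint reached.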